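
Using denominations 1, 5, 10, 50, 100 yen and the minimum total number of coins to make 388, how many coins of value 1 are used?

3

388 = 3×100 + 1×50 + 3×10 + 1×5 + 3×1
Count of 1: 3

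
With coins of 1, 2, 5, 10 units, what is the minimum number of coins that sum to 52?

52 = 5×10 + 1×2
Total coins = 5 + 1 = 6

6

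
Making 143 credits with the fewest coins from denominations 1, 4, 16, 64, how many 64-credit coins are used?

2

143 − 2×64→15 − 3×4→3 − 3×1→0
Count of 64: 2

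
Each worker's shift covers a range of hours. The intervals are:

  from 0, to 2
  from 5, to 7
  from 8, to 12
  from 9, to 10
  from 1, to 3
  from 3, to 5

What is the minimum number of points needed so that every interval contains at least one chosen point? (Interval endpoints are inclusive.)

3

Sorted: [0,2] [1,3] [3,5] [5,7] [9,10] [8,12]
{[0,2],[1,3]} hit by 2; {[3,5],[5,7]} hit by 5; {[9,10],[8,12]} hit by 10.
Points: 2, 5, 10 (3 total).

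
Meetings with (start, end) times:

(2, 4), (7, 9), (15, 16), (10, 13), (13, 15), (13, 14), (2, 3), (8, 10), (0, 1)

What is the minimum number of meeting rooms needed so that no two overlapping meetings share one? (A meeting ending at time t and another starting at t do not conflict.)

2

Events (time:±→running): 0:+→1 1:-→0 2:+→1 2:+→2 … peak 2.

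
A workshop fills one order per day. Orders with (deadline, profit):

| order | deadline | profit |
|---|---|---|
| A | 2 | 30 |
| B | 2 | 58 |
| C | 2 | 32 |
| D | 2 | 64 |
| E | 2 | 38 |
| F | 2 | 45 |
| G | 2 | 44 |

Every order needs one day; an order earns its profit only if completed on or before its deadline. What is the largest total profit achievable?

122

Take jobs in profit order; each goes to the latest open slot no later than its deadline.
By profit: D(d2,64), B(d2,58), F(d2,45), G(d2,44), E(d2,38), C(d2,32), A(d2,30)
D→slot 2; B→slot 1; F skipped; G skipped; E skipped; C skipped; A skipped.
Profit = 58 + 64 = 122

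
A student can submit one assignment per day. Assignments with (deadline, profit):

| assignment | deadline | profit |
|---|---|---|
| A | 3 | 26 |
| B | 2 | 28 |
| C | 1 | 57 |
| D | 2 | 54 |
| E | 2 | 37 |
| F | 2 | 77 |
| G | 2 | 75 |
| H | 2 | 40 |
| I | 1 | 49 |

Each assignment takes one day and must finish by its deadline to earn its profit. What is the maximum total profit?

Take jobs in profit order; each goes to the latest open slot no later than its deadline.
By profit: F(d2,77), G(d2,75), C(d1,57), D(d2,54), I(d1,49), H(d2,40), E(d2,37), B(d2,28), A(d3,26)
F→slot 2; G→slot 1; C skipped; D skipped; I skipped; H skipped; E skipped; B skipped; A→slot 3.
Profit = 75 + 77 + 26 = 178

178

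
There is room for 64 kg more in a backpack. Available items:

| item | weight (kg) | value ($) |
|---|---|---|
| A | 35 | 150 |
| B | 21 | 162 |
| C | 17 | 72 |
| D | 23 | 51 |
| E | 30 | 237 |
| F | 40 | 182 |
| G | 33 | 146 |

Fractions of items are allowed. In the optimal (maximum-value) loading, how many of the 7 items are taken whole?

Order: E (237/30=7.90) > B (162/21=7.71) > F (182/40=4.55) > G (146/33=4.42) > A (150/35=4.29) > C (72/17=4.24) > D (51/23=2.22)
Fill: take E (30 @ 237) → take B (21 @ 162) → take 13/40 of F → 59.15; 64/64 used.
2 item(s) taken whole; one partial (take 13/40 of F).

2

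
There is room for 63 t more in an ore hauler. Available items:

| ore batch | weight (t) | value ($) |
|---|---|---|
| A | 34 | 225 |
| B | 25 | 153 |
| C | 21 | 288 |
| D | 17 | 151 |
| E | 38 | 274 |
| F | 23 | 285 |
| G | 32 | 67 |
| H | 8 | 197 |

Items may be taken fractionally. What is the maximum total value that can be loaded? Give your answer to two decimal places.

867.71

Greedy by value/weight ratio, highest first.
Order: H (197/8=24.62) > C (288/21=13.71) > F (285/23=12.39) > D (151/17=8.88) > E (274/38=7.21) > A (225/34=6.62) > B (153/25=6.12) > G (67/32=2.09)
Fill: take H (8 @ 197) → take C (21 @ 288) → take F (23 @ 285) → take 11/17 of D → 97.71; 63/63 used.
Total value = 867.71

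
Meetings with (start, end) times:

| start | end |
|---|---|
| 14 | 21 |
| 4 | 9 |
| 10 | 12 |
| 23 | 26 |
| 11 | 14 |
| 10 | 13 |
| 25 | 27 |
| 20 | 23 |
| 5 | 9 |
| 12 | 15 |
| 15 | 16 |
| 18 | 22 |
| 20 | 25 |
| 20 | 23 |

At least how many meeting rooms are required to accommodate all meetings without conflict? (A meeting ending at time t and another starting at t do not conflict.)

starts: [4, 5, 10, 10, 11, 12, 14, 15, 18, 20, 20, 20, 23, 25]
ends:   [9, 9, 12, 13, 14, 15, 16, 21, 22, 23, 23, 25, 26, 27]
s4→1 s5→2 e9→1 e9→0 s10→1 s10→2 s11→3 e12→2 s12→3 e13→2 e14→1 s14→2 e15→1 s15→2 e16→1 s18→2 s20→3 s20→4 s20→5  — peak 5.

5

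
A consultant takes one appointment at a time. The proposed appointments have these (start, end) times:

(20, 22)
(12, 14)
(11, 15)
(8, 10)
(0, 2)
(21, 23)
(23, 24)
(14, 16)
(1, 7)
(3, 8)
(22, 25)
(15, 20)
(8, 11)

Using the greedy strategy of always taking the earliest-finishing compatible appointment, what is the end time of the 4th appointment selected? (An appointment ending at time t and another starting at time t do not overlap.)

Sorted by end: (0,2)  (1,7)  (3,8)  (8,10)  (8,11)  (12,14)  (11,15)  (14,16)  (15,20)  (20,22)  (21,23)  (23,24)  (22,25)
take (0,2); take (3,8); take (8,10); skip (8,11); take (12,14); take (14,16); take (20,22); take (23,24).
Selected: (0,2) (3,8) (8,10) (12,14) (14,16) (20,22) (23,24)

14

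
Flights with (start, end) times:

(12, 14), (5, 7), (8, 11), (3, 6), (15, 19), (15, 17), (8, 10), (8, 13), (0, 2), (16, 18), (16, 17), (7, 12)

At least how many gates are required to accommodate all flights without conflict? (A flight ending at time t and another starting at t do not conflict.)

4

Count concurrent intervals with a sweep; the peak is the room count.
starts: [0, 3, 5, 7, 8, 8, 8, 12, 15, 15, 16, 16]
ends:   [2, 6, 7, 10, 11, 12, 13, 14, 17, 17, 18, 19]
s0→1 e2→0 s3→1 s5→2 e6→1 e7→0 s7→1 s8→2 s8→3 s8→4  — peak 4.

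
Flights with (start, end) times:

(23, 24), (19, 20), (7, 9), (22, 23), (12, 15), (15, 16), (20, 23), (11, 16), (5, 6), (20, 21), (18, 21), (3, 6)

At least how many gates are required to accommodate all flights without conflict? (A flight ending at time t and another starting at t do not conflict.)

Events (time:±→running): 3:+→1 5:+→2 6:-→1 6:-→0 7:+→1 9:-→0 11:+→1 12:+→2 15:-→1 15:+→2 16:-→1 16:-→0 18:+→1 19:+→2 20:-→1 20:+→2 20:+→3 … peak 3.

3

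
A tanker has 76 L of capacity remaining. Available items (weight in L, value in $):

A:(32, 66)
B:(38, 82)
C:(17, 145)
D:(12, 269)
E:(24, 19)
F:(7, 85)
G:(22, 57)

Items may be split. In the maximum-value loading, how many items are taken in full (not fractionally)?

4

Greedy by value/weight ratio, highest first.
Ratios (sorted): D 22.42, F 12.14, C 8.53, G 2.59, B 2.16, A 2.06, E 0.79
take D (12 @ 269); take F (7 @ 85); take C (17 @ 145); take G (22 @ 57); take 18/38 of B → 38.84. Capacity used 76/76.
4 item(s) taken whole; one partial (take 18/38 of B).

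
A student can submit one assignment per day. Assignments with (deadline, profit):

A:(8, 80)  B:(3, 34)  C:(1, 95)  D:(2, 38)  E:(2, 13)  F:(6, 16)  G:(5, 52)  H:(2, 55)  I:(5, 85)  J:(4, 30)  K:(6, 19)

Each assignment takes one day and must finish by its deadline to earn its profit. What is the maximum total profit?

420

Sort by profit descending; place each in the latest free slot ≤ its deadline.
By profit: C(d1,95), I(d5,85), A(d8,80), H(d2,55), G(d5,52), D(d2,38), B(d3,34), J(d4,30), K(d6,19), F(d6,16), E(d2,13)
C→slot 1; I→slot 5; A→slot 8; H→slot 2; G→slot 4; D skipped; B→slot 3; J skipped; K→slot 6; F skipped; E skipped.
Profit = 95 + 55 + 34 + 52 + 85 + 19 + 80 = 420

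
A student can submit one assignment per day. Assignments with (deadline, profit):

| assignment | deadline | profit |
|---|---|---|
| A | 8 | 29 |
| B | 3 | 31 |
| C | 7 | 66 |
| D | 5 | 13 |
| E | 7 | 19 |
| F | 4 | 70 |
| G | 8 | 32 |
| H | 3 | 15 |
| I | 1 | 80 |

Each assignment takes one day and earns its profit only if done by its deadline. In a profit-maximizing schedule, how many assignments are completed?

Profit order: I=80 F=70 C=66 G=32 B=31 A=29 E=19 H=15 D=13
Assign: I→slot 1, F→slot 4, C→slot 7, G→slot 8, B→slot 3, A→slot 6, E→slot 5, H→slot 2, D skipped.
Slots: [1:I] [2:H] [3:B] [4:F] [5:E] [6:A] [7:C] [8:G]
8 of 9 scheduled.

8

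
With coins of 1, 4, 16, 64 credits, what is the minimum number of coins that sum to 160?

Use the largest denomination that fits, subtract, and repeat.
160 − 2×64→32 − 2×16→0
Total coins = 2 + 2 = 4

4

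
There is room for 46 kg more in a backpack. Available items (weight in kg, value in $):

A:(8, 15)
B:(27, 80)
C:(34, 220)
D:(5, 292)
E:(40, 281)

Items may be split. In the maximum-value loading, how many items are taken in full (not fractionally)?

2

Greedy by value/weight ratio, highest first.
Order: D (292/5=58.40) > E (281/40=7.03) > C (220/34=6.47) > B (80/27=2.96) > A (15/8=1.88)
Fill: take D (5 @ 292) → take E (40 @ 281) → take 1/34 of C → 6.47; 46/46 used.
2 item(s) taken whole; one partial (take 1/34 of C).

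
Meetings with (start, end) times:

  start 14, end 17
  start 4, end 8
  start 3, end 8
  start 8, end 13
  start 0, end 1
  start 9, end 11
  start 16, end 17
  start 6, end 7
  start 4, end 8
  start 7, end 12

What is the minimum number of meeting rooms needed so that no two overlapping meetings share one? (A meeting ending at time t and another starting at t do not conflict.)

starts: [0, 3, 4, 4, 6, 7, 8, 9, 14, 16]
ends:   [1, 7, 8, 8, 8, 11, 12, 13, 17, 17]
s0→1 e1→0 s3→1 s4→2 s4→3 s6→4  — peak 4.

4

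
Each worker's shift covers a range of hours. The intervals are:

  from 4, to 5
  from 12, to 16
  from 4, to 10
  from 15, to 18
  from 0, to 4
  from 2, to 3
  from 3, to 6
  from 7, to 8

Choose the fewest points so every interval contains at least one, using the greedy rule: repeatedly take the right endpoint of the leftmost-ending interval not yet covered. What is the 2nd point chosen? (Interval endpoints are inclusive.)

5

By right end: [2,3]  [0,4]  [4,5]  [3,6]  [7,8]  [4,10]  [12,16]  [15,18]
[2,3] uncovered → point at 3; [4,5] uncovered → point at 5; [7,8] uncovered → point at 8; [12,16] uncovered → point at 16.
Points: 3, 5, 8, 16 (4 total).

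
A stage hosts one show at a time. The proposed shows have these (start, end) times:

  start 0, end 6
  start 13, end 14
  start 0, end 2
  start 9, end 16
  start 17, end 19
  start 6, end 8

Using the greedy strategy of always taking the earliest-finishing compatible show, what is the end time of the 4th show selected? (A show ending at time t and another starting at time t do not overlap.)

Sort by end time and greedily take each interval whose start is ≥ the last chosen end.
Sorted by end: (0,2)  (0,6)  (6,8)  (13,14)  (9,16)  (17,19)
take (0,2); take (6,8); take (13,14); skip (9,16); take (17,19).
Selected: (0,2) (6,8) (13,14) (17,19)

19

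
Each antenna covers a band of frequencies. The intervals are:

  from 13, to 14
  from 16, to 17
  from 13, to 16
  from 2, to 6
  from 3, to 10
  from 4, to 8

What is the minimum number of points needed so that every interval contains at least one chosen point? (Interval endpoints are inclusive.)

Sort by right endpoint; whenever an interval is uncovered, place a point at its right end.
Sorted: [2,6] [4,8] [3,10] [13,14] [13,16] [16,17]
{[2,6],[4,8],[3,10]} hit by 6; {[13,14],[13,16]} hit by 14; {[16,17]} hit by 17.
Points: 6, 14, 17 (3 total).

3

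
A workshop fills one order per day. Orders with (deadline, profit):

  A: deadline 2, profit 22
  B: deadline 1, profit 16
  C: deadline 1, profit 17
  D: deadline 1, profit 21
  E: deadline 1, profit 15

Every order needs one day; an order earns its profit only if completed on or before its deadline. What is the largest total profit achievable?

43

Sort by profit descending; place each in the latest free slot ≤ its deadline.
Profit order: A=22 D=21 C=17 B=16 E=15
Assign: A→slot 2, D→slot 1, C skipped, B skipped, E skipped.
Slots: [1:D] [2:A]
Profit = 21 + 22 = 43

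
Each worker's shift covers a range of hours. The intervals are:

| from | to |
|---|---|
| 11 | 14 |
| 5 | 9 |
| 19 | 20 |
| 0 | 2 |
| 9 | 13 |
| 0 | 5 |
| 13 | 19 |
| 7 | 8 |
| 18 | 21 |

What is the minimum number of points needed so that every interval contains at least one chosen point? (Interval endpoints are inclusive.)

4

Sort by right endpoint; whenever an interval is uncovered, place a point at its right end.
By right end: [0,2]  [0,5]  [7,8]  [5,9]  [9,13]  [11,14]  [13,19]  [19,20]  [18,21]
[0,2] uncovered → point at 2; [7,8] uncovered → point at 8; [9,13] uncovered → point at 13; [19,20] uncovered → point at 20.
Points: 2, 8, 13, 20 (4 total).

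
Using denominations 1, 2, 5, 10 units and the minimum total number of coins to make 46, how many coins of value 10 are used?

4

Greedy: take as many of the largest coin as possible, then repeat with the remainder.
46 = 4×10 + 1×5 + 1×1
Count of 10: 4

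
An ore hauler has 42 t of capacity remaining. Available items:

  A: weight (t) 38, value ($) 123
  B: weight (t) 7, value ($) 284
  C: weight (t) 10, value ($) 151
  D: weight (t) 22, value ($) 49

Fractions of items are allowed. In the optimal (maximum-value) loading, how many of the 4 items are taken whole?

Greedy by value/weight ratio, highest first.
Ratios (sorted): B 40.57, C 15.10, A 3.24, D 2.23
take B (7 @ 284); take C (10 @ 151); take 25/38 of A → 80.92. Capacity used 42/42.
2 item(s) taken whole; one partial (take 25/38 of A).

2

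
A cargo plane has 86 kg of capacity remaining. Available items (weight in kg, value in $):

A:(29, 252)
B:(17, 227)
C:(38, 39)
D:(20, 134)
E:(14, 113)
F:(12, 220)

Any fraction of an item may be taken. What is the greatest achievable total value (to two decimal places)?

Ratios (sorted): F 18.33, B 13.35, A 8.69, E 8.07, D 6.70, C 1.03
take F (12 @ 220); take B (17 @ 227); take A (29 @ 252); take E (14 @ 113); take 14/20 of D → 93.80. Capacity used 86/86.
Total value = 905.80

905.80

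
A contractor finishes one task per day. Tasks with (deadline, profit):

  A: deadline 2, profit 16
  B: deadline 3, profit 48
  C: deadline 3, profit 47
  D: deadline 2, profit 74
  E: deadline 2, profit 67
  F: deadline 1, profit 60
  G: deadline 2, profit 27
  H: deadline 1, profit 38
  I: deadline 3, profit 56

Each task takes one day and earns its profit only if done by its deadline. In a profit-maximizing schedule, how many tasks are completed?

3

Take jobs in profit order; each goes to the latest open slot no later than its deadline.
Profit order: D=74 E=67 F=60 I=56 B=48 C=47 H=38 G=27 A=16
Assign: D→slot 2, E→slot 1, F skipped, I→slot 3, B skipped, C skipped, H skipped, G skipped, A skipped.
Slots: [1:E] [2:D] [3:I]
3 of 9 scheduled.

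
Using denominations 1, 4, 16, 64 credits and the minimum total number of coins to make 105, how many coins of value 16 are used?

Greedy: take as many of the largest coin as possible, then repeat with the remainder.
105 = 1×64 + 2×16 + 2×4 + 1×1
Count of 16: 2

2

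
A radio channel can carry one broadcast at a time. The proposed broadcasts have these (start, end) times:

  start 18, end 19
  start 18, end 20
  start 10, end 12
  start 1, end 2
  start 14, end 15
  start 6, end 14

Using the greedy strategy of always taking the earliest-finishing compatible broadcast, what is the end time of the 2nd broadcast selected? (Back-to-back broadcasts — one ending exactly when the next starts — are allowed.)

Sorted by end: (1,2)  (10,12)  (6,14)  (14,15)  (18,19)  (18,20)
take (1,2); take (10,12); skip (6,14); take (14,15); take (18,19).
Selected: (1,2) (10,12) (14,15) (18,19)

12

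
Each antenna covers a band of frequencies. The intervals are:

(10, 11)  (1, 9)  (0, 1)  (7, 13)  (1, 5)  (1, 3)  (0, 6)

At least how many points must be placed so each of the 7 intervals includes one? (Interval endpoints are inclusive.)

2

Sorted: [0,1] [1,3] [1,5] [0,6] [1,9] [10,11] [7,13]
{[0,1],[1,3],[1,5],[0,6],[1,9]} hit by 1; {[10,11],[7,13]} hit by 11.
Points: 1, 11 (2 total).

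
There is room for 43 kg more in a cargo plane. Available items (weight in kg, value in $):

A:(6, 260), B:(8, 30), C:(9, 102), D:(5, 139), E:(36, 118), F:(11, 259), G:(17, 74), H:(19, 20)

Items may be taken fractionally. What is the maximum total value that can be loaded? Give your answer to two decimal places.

812.24

Order: A (260/6=43.33) > D (139/5=27.80) > F (259/11=23.55) > C (102/9=11.33) > G (74/17=4.35) > B (30/8=3.75) > E (118/36=3.28) > H (20/19=1.05)
Fill: take A (6 @ 260) → take D (5 @ 139) → take F (11 @ 259) → take C (9 @ 102) → take 12/17 of G → 52.24; 43/43 used.
Total value = 812.24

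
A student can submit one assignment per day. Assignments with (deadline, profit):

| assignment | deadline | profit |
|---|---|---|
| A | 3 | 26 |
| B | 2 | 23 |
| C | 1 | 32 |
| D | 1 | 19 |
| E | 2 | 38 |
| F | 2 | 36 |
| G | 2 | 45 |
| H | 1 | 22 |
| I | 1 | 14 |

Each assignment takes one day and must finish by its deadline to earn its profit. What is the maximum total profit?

109

Sort by profit descending; place each in the latest free slot ≤ its deadline.
Profit order: G=45 E=38 F=36 C=32 A=26 B=23 H=22 D=19 I=14
Assign: G→slot 2, E→slot 1, F skipped, C skipped, A→slot 3, B skipped, H skipped, D skipped, I skipped.
Slots: [1:E] [2:G] [3:A]
Profit = 38 + 45 + 26 = 109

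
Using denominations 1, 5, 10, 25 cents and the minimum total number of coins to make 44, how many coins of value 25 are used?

1

Use the largest denomination that fits, subtract, and repeat.
44 = 1×25 + 1×10 + 1×5 + 4×1
Count of 25: 1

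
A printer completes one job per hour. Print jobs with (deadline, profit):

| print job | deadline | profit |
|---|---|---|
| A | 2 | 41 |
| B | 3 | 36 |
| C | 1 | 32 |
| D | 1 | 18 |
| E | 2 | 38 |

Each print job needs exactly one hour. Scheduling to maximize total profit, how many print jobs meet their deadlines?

3

By profit: A(d2,41), E(d2,38), B(d3,36), C(d1,32), D(d1,18)
A→slot 2; E→slot 1; B→slot 3; C skipped; D skipped.
3 of 5 scheduled.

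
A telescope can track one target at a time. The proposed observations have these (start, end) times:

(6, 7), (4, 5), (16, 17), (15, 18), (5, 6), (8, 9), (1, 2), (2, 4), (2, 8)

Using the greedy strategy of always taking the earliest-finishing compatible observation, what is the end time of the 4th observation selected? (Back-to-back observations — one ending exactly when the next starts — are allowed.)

6

Sorted by end: (1,2)  (2,4)  (4,5)  (5,6)  (6,7)  (2,8)  (8,9)  (16,17)  (15,18)
take (1,2); take (2,4); take (4,5); take (5,6); take (6,7); take (8,9); take (16,17); skip (15,18).
Selected: (1,2) (2,4) (4,5) (5,6) (6,7) (8,9) (16,17)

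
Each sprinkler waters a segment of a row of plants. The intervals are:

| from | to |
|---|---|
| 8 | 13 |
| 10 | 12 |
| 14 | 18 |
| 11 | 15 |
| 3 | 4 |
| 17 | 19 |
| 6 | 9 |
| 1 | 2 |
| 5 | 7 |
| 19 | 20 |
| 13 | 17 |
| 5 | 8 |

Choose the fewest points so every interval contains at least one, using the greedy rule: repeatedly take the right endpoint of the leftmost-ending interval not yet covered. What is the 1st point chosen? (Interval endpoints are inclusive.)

2

Sorted: [1,2] [3,4] [5,7] [5,8] [6,9] [10,12] [8,13] [11,15] [13,17] [14,18] [17,19] [19,20]
{[1,2]} hit by 2; {[3,4]} hit by 4; {[5,7],[5,8],[6,9]} hit by 7; {[10,12],[8,13],[11,15]} hit by 12; {[13,17],[14,18],[17,19]} hit by 17; {[19,20]} hit by 20.
Points: 2, 4, 7, 12, 17, 20 (6 total).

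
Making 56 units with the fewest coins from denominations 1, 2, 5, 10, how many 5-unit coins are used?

Use the largest denomination that fits, subtract, and repeat.
56 − 5×10→6 − 1×5→1 − 1×1→0
Count of 5: 1

1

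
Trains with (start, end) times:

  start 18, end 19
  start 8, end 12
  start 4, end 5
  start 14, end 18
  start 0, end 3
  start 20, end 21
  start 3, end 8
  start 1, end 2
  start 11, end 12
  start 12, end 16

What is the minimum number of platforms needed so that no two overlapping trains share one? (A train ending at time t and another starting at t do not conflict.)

2

starts: [0, 1, 3, 4, 8, 11, 12, 14, 18, 20]
ends:   [2, 3, 5, 8, 12, 12, 16, 18, 19, 21]
s0→1 s1→2  — peak 2.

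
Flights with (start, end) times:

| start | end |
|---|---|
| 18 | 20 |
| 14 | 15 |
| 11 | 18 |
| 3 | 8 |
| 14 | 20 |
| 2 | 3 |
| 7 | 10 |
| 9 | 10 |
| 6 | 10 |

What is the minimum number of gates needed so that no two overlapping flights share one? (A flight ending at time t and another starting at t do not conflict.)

3

Events (time:±→running): 2:+→1 3:-→0 3:+→1 6:+→2 7:+→3 … peak 3.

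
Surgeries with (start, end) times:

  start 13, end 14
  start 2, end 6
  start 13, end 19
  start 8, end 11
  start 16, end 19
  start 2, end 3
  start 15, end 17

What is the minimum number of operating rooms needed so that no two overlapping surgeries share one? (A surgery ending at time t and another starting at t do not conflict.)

3

The answer is the maximum number of intervals overlapping at any instant.
starts: [2, 2, 8, 13, 13, 15, 16]
ends:   [3, 6, 11, 14, 17, 19, 19]
s2→1 s2→2 e3→1 e6→0 s8→1 e11→0 s13→1 s13→2 e14→1 s15→2 s16→3  — peak 3.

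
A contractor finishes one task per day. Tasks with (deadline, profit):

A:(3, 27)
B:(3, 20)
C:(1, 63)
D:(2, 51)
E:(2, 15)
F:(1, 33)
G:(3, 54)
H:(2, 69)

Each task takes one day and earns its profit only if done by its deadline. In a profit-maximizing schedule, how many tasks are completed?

3

Sort by profit descending; place each in the latest free slot ≤ its deadline.
Profit order: H=69 C=63 G=54 D=51 F=33 A=27 B=20 E=15
Assign: H→slot 2, C→slot 1, G→slot 3, D skipped, F skipped, A skipped, B skipped, E skipped.
Slots: [1:C] [2:H] [3:G]
3 of 8 scheduled.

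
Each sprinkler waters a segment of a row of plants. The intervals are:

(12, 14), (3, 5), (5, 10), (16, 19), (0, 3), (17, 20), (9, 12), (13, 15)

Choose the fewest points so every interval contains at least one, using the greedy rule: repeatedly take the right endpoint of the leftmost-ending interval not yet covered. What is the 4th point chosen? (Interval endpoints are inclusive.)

19

Sort by right endpoint; whenever an interval is uncovered, place a point at its right end.
By right end: [0,3]  [3,5]  [5,10]  [9,12]  [12,14]  [13,15]  [16,19]  [17,20]
[0,3] uncovered → point at 3; [5,10] uncovered → point at 10; [12,14] uncovered → point at 14; [16,19] uncovered → point at 19.
Points: 3, 10, 14, 19 (4 total).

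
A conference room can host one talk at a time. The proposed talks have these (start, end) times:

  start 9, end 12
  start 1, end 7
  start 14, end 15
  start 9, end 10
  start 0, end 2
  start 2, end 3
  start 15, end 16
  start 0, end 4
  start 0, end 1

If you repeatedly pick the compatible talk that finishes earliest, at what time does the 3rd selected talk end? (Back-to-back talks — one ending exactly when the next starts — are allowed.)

10

Sorted by end: (0,1)  (0,2)  (2,3)  (0,4)  (1,7)  (9,10)  (9,12)  (14,15)  (15,16)
take (0,1); skip (0,2); take (2,3); skip (1,7); take (9,10); skip (9,12); take (14,15); take (15,16).
Selected: (0,1) (2,3) (9,10) (14,15) (15,16)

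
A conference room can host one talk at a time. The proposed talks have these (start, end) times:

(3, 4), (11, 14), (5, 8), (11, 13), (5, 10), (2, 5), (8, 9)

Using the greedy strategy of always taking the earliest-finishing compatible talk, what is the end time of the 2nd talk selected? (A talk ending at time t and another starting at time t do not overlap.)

8

By end time: (3,4), (2,5), (5,8), (8,9), (5,10), (11,13), (11,14).
Pick (3,4); next start ≥ 4 → (5,8); next start ≥ 8 → (8,9); next start ≥ 9 → (11,13).
Selected: (3,4) (5,8) (8,9) (11,13)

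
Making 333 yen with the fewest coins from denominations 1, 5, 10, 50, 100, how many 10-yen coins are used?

3

Use the largest denomination that fits, subtract, and repeat.
333 = 3×100 + 3×10 + 3×1
Count of 10: 3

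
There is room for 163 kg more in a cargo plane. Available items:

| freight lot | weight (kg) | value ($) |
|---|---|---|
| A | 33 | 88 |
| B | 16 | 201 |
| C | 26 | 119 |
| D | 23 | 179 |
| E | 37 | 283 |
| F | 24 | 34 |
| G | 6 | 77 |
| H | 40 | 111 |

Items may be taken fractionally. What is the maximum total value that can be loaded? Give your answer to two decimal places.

1010.00

Order: G (77/6=12.83) > B (201/16=12.56) > D (179/23=7.78) > E (283/37=7.65) > C (119/26=4.58) > H (111/40=2.77) > A (88/33=2.67) > F (34/24=1.42)
Fill: take G (6 @ 77) → take B (16 @ 201) → take D (23 @ 179) → take E (37 @ 283) → take C (26 @ 119) → take H (40 @ 111) → take 15/33 of A → 40.00; 163/163 used.
Total value = 1010.00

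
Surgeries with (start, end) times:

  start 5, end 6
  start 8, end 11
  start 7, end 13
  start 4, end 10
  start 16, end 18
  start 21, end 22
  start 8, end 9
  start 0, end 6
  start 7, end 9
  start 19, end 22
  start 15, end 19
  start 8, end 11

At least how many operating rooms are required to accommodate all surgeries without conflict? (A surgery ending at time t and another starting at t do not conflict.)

6

Events (time:±→running): 0:+→1 4:+→2 5:+→3 6:-→2 6:-→1 7:+→2 7:+→3 8:+→4 8:+→5 8:+→6 … peak 6.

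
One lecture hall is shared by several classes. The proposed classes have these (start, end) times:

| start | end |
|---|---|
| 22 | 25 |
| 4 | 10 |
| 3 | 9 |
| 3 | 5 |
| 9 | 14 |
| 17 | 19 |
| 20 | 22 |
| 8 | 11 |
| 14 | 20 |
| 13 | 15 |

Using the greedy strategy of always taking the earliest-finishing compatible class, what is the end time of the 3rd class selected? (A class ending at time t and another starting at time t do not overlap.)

15

Sorted by end: (3,5)  (3,9)  (4,10)  (8,11)  (9,14)  (13,15)  (17,19)  (14,20)  (20,22)  (22,25)
take (3,5); take (8,11); skip (9,14); take (13,15); take (17,19); take (20,22); take (22,25).
Selected: (3,5) (8,11) (13,15) (17,19) (20,22) (22,25)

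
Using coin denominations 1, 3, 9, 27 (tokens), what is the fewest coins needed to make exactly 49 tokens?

5

Use the largest denomination that fits, subtract, and repeat.
49 = 1×27 + 2×9 + 1×3 + 1×1
Total coins = 1 + 2 + 1 + 1 = 5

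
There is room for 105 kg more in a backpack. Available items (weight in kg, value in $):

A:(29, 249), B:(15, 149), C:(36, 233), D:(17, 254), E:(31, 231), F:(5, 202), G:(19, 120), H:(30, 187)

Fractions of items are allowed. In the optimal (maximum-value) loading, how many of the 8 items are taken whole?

Greedy by value/weight ratio, highest first.
Ratios (sorted): F 40.40, D 14.94, B 9.93, A 8.59, E 7.45, C 6.47, G 6.32, H 6.23
take F (5 @ 202); take D (17 @ 254); take B (15 @ 149); take A (29 @ 249); take E (31 @ 231); take 8/36 of C → 51.78. Capacity used 105/105.
5 item(s) taken whole; one partial (take 8/36 of C).

5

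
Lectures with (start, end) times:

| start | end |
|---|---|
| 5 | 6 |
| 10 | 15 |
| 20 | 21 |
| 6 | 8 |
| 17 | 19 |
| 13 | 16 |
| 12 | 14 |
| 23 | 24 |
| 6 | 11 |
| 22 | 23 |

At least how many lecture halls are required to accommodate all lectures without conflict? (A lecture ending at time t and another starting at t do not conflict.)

Count concurrent intervals with a sweep; the peak is the room count.
Events (time:±→running): 5:+→1 6:-→0 6:+→1 6:+→2 8:-→1 10:+→2 11:-→1 12:+→2 13:+→3 … peak 3.

3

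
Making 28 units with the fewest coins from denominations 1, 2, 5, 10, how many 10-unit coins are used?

Use the largest denomination that fits, subtract, and repeat.
28 − 2×10→8 − 1×5→3 − 1×2→1 − 1×1→0
Count of 10: 2

2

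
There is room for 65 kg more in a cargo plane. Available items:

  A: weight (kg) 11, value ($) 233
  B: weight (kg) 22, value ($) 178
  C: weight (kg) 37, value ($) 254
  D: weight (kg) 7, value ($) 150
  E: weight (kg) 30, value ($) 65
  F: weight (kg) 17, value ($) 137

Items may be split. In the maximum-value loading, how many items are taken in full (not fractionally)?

Sort by value per unit weight and fill in that order.
Order: D (150/7=21.43) > A (233/11=21.18) > B (178/22=8.09) > F (137/17=8.06) > C (254/37=6.86) > E (65/30=2.17)
Fill: take D (7 @ 150) → take A (11 @ 233) → take B (22 @ 178) → take F (17 @ 137) → take 8/37 of C → 54.92; 65/65 used.
4 item(s) taken whole; one partial (take 8/37 of C).

4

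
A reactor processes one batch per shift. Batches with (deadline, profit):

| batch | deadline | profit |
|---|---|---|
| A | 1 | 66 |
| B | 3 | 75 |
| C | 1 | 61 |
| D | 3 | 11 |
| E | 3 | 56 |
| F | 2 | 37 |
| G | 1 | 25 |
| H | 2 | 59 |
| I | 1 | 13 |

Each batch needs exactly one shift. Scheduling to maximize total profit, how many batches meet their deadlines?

By profit: B(d3,75), A(d1,66), C(d1,61), H(d2,59), E(d3,56), F(d2,37), G(d1,25), I(d1,13), D(d3,11)
B→slot 3; A→slot 1; C skipped; H→slot 2; E skipped; F skipped; G skipped; I skipped; D skipped.
3 of 9 scheduled.

3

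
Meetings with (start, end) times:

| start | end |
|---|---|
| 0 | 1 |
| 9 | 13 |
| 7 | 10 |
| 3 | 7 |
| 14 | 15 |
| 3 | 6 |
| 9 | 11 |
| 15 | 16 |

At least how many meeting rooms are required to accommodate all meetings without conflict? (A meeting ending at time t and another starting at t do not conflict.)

3

Events (time:±→running): 0:+→1 1:-→0 3:+→1 3:+→2 6:-→1 7:-→0 7:+→1 9:+→2 9:+→3 … peak 3.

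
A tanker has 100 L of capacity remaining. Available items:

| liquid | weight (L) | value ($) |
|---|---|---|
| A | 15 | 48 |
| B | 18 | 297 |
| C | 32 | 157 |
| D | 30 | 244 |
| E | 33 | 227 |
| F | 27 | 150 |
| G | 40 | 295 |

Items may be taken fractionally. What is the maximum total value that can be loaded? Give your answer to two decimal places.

Sort by value per unit weight and fill in that order.
Ratios (sorted): B 16.50, D 8.13, G 7.38, E 6.88, F 5.56, C 4.91, A 3.20
take B (18 @ 297); take D (30 @ 244); take G (40 @ 295); take 12/33 of E → 82.55. Capacity used 100/100.
Total value = 918.55

918.55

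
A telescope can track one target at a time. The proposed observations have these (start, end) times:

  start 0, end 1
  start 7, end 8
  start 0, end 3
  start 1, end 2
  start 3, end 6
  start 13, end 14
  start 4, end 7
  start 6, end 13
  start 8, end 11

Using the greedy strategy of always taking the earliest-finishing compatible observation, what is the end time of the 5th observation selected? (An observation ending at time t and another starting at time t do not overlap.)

Greedy by earliest finish: after sorting by end time, pick each interval compatible with the last pick.
Sorted by end: (0,1)  (1,2)  (0,3)  (3,6)  (4,7)  (7,8)  (8,11)  (6,13)  (13,14)
take (0,1); take (1,2); take (3,6); take (7,8); take (8,11); take (13,14).
Selected: (0,1) (1,2) (3,6) (7,8) (8,11) (13,14)

11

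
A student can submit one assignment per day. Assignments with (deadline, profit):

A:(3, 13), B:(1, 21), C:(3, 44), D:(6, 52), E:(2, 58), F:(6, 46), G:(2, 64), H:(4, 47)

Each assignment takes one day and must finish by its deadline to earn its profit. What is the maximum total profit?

By profit: G(d2,64), E(d2,58), D(d6,52), H(d4,47), F(d6,46), C(d3,44), B(d1,21), A(d3,13)
G→slot 2; E→slot 1; D→slot 6; H→slot 4; F→slot 5; C→slot 3; B skipped; A skipped.
Profit = 58 + 64 + 44 + 47 + 46 + 52 = 311

311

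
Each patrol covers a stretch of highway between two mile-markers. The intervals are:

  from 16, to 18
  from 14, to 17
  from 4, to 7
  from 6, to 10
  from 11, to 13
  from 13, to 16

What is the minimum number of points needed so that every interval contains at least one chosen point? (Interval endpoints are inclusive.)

3

Process intervals by earliest right end; each time one isn't hit yet, stab at its right endpoint.
Sorted: [4,7] [6,10] [11,13] [13,16] [14,17] [16,18]
{[4,7],[6,10]} hit by 7; {[11,13],[13,16]} hit by 13; {[14,17],[16,18]} hit by 17.
Points: 7, 13, 17 (3 total).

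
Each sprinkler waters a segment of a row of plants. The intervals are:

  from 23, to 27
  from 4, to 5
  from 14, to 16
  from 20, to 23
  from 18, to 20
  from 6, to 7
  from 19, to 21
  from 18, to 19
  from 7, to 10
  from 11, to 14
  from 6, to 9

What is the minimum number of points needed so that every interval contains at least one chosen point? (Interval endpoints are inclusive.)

5

By right end: [4,5]  [6,7]  [6,9]  [7,10]  [11,14]  [14,16]  [18,19]  [18,20]  [19,21]  [20,23]  [23,27]
[4,5] uncovered → point at 5; [6,7] uncovered → point at 7; [11,14] uncovered → point at 14; [18,19] uncovered → point at 19; [20,23] uncovered → point at 23.
Points: 5, 7, 14, 19, 23 (5 total).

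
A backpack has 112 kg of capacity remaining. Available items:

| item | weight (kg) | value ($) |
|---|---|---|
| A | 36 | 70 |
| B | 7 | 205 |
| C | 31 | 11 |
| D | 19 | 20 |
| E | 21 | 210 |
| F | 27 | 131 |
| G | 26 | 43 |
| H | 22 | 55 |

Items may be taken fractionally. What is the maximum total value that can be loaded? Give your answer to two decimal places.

Greedy by value/weight ratio, highest first.
Order: B (205/7=29.29) > E (210/21=10.00) > F (131/27=4.85) > H (55/22=2.50) > A (70/36=1.94) > G (43/26=1.65) > D (20/19=1.05) > C (11/31=0.35)
Fill: take B (7 @ 205) → take E (21 @ 210) → take F (27 @ 131) → take H (22 @ 55) → take 35/36 of A → 68.06; 112/112 used.
Total value = 669.06

669.06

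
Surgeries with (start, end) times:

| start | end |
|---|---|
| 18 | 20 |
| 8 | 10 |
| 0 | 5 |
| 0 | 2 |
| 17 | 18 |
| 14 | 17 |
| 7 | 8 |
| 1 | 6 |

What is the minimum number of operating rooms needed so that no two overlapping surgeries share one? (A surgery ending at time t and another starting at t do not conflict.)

starts: [0, 0, 1, 7, 8, 14, 17, 18]
ends:   [2, 5, 6, 8, 10, 17, 18, 20]
s0→1 s0→2 s1→3  — peak 3.

3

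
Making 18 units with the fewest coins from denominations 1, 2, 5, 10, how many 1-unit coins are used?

1

Use the largest denomination that fits, subtract, and repeat.
18 − 1×10→8 − 1×5→3 − 1×2→1 − 1×1→0
Count of 1: 1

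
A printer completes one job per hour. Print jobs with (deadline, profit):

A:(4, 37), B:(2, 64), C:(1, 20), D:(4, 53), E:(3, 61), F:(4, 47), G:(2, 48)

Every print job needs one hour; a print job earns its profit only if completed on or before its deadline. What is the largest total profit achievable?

226

Sort by profit descending; place each in the latest free slot ≤ its deadline.
By profit: B(d2,64), E(d3,61), D(d4,53), G(d2,48), F(d4,47), A(d4,37), C(d1,20)
B→slot 2; E→slot 3; D→slot 4; G→slot 1; F skipped; A skipped; C skipped.
Profit = 48 + 64 + 61 + 53 = 226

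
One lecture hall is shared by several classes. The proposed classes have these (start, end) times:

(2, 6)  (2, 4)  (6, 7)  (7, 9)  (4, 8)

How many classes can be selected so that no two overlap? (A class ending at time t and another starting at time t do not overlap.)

Sort by end time and greedily take each interval whose start is ≥ the last chosen end.
Sorted by end: (2,4)  (2,6)  (6,7)  (4,8)  (7,9)
take (2,4); take (6,7); take (7,9).
Selected 3 classes.

3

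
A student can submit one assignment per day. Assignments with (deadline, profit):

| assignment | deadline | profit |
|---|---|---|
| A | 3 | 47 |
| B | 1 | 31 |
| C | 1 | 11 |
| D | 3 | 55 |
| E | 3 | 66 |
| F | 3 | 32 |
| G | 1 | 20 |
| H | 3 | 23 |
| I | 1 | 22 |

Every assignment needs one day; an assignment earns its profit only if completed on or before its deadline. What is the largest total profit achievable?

Profit order: E=66 D=55 A=47 F=32 B=31 H=23 I=22 G=20 C=11
Assign: E→slot 3, D→slot 2, A→slot 1, F skipped, B skipped, H skipped, I skipped, G skipped, C skipped.
Slots: [1:A] [2:D] [3:E]
Profit = 47 + 55 + 66 = 168

168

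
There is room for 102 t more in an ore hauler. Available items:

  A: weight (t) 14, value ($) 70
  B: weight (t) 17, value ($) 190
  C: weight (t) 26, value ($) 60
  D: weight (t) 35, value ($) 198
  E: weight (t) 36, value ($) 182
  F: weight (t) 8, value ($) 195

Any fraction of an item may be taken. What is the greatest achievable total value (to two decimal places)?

795.00

Greedy by value/weight ratio, highest first.
Order: F (195/8=24.38) > B (190/17=11.18) > D (198/35=5.66) > E (182/36=5.06) > A (70/14=5.00) > C (60/26=2.31)
Fill: take F (8 @ 195) → take B (17 @ 190) → take D (35 @ 198) → take E (36 @ 182) → take 6/14 of A → 30.00; 102/102 used.
Total value = 795.00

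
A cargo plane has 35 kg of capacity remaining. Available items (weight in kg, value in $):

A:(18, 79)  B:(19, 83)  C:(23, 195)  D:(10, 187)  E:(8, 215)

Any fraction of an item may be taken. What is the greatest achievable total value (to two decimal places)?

546.13

Ratios (sorted): E 26.88, D 18.70, C 8.48, A 4.39, B 4.37
take E (8 @ 215); take D (10 @ 187); take 17/23 of C → 144.13. Capacity used 35/35.
Total value = 546.13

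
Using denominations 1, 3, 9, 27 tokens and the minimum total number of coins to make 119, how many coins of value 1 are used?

Greedy: take as many of the largest coin as possible, then repeat with the remainder.
119 = 4×27 + 1×9 + 2×1
Count of 1: 2

2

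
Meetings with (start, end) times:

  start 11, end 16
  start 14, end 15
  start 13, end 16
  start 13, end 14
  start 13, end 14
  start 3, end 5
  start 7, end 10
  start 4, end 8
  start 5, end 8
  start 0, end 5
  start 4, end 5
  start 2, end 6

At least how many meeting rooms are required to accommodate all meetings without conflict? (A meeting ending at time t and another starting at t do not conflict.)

The answer is the maximum number of intervals overlapping at any instant.
Events (time:±→running): 0:+→1 2:+→2 3:+→3 4:+→4 4:+→5 … peak 5.

5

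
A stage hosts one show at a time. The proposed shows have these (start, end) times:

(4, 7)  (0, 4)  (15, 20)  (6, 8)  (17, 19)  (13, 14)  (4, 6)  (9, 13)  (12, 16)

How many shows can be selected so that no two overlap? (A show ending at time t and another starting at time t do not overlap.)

Sort by end time and greedily take each interval whose start is ≥ the last chosen end.
By end time: (0,4), (4,6), (4,7), (6,8), (9,13), (13,14), (12,16), (17,19), (15,20).
Pick (0,4); next start ≥ 4 → (4,6); next start ≥ 6 → (6,8); next start ≥ 8 → (9,13); next start ≥ 13 → (13,14); next start ≥ 14 → (17,19).
Selected 6 shows.

6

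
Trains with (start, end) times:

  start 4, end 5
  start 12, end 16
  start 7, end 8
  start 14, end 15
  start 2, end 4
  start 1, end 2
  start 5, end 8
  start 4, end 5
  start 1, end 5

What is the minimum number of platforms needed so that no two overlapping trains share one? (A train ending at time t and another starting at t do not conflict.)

3

Count concurrent intervals with a sweep; the peak is the room count.
starts: [1, 1, 2, 4, 4, 5, 7, 12, 14]
ends:   [2, 4, 5, 5, 5, 8, 8, 15, 16]
s1→1 s1→2 e2→1 s2→2 e4→1 s4→2 s4→3  — peak 3.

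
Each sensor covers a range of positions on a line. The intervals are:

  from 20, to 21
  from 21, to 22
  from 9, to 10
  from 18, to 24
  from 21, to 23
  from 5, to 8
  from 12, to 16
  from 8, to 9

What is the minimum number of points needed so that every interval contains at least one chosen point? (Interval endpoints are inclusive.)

4

Sorted: [5,8] [8,9] [9,10] [12,16] [20,21] [21,22] [21,23] [18,24]
{[5,8],[8,9]} hit by 8; {[9,10]} hit by 10; {[12,16]} hit by 16; {[20,21],[21,22],[21,23],[18,24]} hit by 21.
Points: 8, 10, 16, 21 (4 total).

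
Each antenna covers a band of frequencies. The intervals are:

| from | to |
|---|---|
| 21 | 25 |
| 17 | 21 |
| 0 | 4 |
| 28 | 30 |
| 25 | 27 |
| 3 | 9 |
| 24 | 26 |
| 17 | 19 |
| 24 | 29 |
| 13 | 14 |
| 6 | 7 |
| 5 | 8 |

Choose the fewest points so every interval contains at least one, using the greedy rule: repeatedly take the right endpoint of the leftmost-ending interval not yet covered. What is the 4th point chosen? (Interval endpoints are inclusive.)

Sort by right endpoint; whenever an interval is uncovered, place a point at its right end.
By right end: [0,4]  [6,7]  [5,8]  [3,9]  [13,14]  [17,19]  [17,21]  [21,25]  [24,26]  [25,27]  [24,29]  [28,30]
[0,4] uncovered → point at 4; [6,7] uncovered → point at 7; [13,14] uncovered → point at 14; [17,19] uncovered → point at 19; [21,25] uncovered → point at 25; [28,30] uncovered → point at 30.
Points: 4, 7, 14, 19, 25, 30 (6 total).

19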